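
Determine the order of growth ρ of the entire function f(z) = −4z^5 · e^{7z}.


M(r) = max_{|z|=r} |-4|·|z|^5·|e^{7z}| = 4·r^5 · e^{7r^1} (the factors attain their maxima compatibly on |z|=r). Then log M(r) = log 4 + 5·log r + 7r^1, dominated by the last term, so log log M(r) ~ 1·log r. The polynomial factor -4z^5 contributes only a log r term and does not affect the order. ρ = 1.
Therefore ρ = 1.

Order ρ = 1.


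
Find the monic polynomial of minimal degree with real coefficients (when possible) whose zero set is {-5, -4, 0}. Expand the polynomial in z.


The polynomial is p(z) = ∏_{α ∈ S} (z − α), where S = {-5, -4, 0}.
Expanding the product yields: p(z) = z^3 + 9·z^2 + 20·z.
The resulting polynomial has degree 3 and real coefficients as required.

p(z) = z^3 + 9·z^2 + 20·z.


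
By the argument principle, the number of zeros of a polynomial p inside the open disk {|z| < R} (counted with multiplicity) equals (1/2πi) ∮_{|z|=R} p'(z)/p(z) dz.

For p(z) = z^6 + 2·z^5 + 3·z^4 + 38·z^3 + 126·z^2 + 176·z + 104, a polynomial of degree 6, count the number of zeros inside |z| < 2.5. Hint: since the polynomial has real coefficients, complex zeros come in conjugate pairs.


The zeros of p are: (-1 + 1i), (-1 - 1i), -2, -2, (2 + 3i), (2 - 3i).
Their magnitudes are: 1.414, 1.414, 2, 2, 3.606, 3.606.
Zeros with |z| < R = 2.5: (-1 + 1i), (-1 - 1i), -2, -2.
Count = 4.
By the argument principle, (1/2πi) ∮_{|z|=R} p'(z)/p(z) dz equals exactly this count.

Number of zeros inside |z| < 2.5: 4.


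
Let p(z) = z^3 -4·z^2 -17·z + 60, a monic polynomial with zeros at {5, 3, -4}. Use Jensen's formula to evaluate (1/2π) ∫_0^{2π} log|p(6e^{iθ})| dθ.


Zeros: -4, 3, 5; r = 6.
Inside |z| < r: -4, 3, 5. Outside (|z| ≥ r): ∅.
p(0) = 60, so log|p(0)| = log(60) = 4.0943.
Apply Jensen: I(r) = log|p(0)| + Σ_k log(r/|z_k|), summed over zeros inside |z| < r.
  log(r/|z_k|) for z_k = 5: log(6/5) = 0.1823
  log(r/|z_k|) for z_k = 3: log(6/3) = 0.6931
  log(r/|z_k|) for z_k = -4: log(6/4) = 0.4055
Sum over inside zeros: 1.2809.
I(r) = log|p(0)| + (inside sum) = 4.0943 + 1.2809 = 5.3753.
Closed form (all zeros inside, monic): I(r) = n·log(r) = 3·log(6) = 5.3753. ✓

I(r) ≈ 5.3753.


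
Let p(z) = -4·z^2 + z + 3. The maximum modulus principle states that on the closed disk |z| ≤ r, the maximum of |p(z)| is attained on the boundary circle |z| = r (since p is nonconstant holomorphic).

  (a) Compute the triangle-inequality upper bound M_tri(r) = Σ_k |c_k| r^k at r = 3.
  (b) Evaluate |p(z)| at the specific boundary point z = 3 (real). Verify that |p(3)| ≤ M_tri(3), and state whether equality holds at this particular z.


Coefficients: c_0 = 3, c_1 = 1, c_2 = -4. Radius r = 3.
Part (a). Triangle bound: M_tri(r) = Σ_k |c_k| r^k
  = |3|·3^0 + |1|·3^1 + |-4|·3^2
  = 3 + 3 + 36 = 42.
This bounds M(r) := max_{|z|=r} |p(z)| from above; equality holds iff all terms c_k z^k can be made to align in phase at a single z on |z|=r.
Part (b). At z = 3 (real, on the circle |z| = r):
  p(3) = (3)·3^0 + (1)·3^1 + (-4)·3^2 = -30.
  |p(3)| = 30.
Check: |p(3)| = 30 ≤ 42 = M_tri(3). ✓ Equality does not hold at z = 3 (the coefficients have mixed signs, so the terms do not all align in phase there).

M_tri(3) = 42; |p(3)| = 30; equality at z=3: no.


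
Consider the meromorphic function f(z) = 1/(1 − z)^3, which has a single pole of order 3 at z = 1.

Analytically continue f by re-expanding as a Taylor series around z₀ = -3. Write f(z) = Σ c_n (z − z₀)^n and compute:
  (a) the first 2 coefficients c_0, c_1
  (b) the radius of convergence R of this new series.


Let w = z − z₀, so z = z₀ + w.
Then 1 − z = 1 − (z₀ + w) = (1 − z₀) − w = 4 − w.
f(z) = 1/(4 − w)^3 = (1/(4)^3) · (1 − w/(4))^{−3}.
By the binomial series (1−u)^{−3} = Σ_{n≥0} C(n+2, 2) u^n for |u|<1, with u = w/(4):
  c_n = C(n+2, 2) / (4)^(n+3).
  c_0 = 1/(4)^3 = 1/64.
  c_1 = 3/(4)^4 = 3/256.
The series is valid for |w/d| < 1, i.e. |z − z₀| < |d|.
Radius of convergence: R = |1 − z₀| = |4| = 4 (distance from z₀ to the singularity z = 1).

c_0 = 1/64, c_1 = 3/256; R = 4.


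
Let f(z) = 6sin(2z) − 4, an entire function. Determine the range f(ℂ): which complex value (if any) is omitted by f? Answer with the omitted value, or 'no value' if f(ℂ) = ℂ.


Little Picard bounds the complement of f(ℂ) to at most one point.
sin is entire and surjective onto ℂ: for every w ∈ ℂ, sin(ζ) = w has a solution ζ ∈ ℂ (e.g., via the complex inverse arcsin). With ζ = 2z this gives z = ζ/(2). Then 6·sin(2z) takes every value in 6·ℂ = ℂ, and adding -4 is a bijection of ℂ. So f is surjective and omits no value. (Note: only on the real line is sin bounded by [−1, 1].)

Omitted value: no value.


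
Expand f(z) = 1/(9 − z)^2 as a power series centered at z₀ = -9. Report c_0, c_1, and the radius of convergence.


Let w = z − z₀, so z = z₀ + w.
Then 9 − z = 9 − (z₀ + w) = (9 − z₀) − w = 18 − w.
f(z) = 1/(18 − w)^2 = (1/(18)^2) · (1 − w/(18))^{−2}.
By the binomial series (1−u)^{−2} = Σ_{n≥0} C(n+1, 1) u^n for |u|<1, with u = w/(18):
  c_n = C(n+1, 1) / (18)^(n+2).
  c_0 = 1/(18)^2 = 1/324.
  c_1 = 2/(18)^3 = 1/2916.
The series is valid for |w/d| < 1, i.e. |z − z₀| < |d|.
Radius of convergence: R = |9 − z₀| = |18| = 18 (distance from z₀ to the singularity z = 9).

c_0 = 1/324, c_1 = 1/2916; R = 18.


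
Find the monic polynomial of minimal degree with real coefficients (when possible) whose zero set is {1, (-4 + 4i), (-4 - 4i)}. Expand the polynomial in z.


The polynomial is p(z) = ∏_{α ∈ S} (z − α), where S = {1, (-4 + 4i), (-4 - 4i)}.
Expanding the product yields: p(z) = z^3 + 7·z^2 + 24·z -32.
Note conjugate pairs combine to real quadratics: (z − (-4+4i))(z − (-4−4i)) = z² + 8z + 32.
The resulting polynomial has degree 3 and real coefficients as required.

p(z) = z^3 + 7·z^2 + 24·z -32.


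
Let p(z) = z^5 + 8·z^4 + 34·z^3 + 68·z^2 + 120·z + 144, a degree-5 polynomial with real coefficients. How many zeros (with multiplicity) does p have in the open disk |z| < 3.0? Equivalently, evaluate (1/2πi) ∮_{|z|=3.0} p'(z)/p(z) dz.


The zeros of p are: -2, (-3 + 3i), (-3 - 3i), (0 + 2i), (0 - 2i).
Their magnitudes are: 2, 4.243, 4.243, 2, 2.
Zeros with |z| < R = 3.0: -2, (0 + 2i), (0 - 2i).
Count = 3.
By the argument principle, (1/2πi) ∮_{|z|=R} p'(z)/p(z) dz equals exactly this count.

Number of zeros inside |z| < 3.0: 3.


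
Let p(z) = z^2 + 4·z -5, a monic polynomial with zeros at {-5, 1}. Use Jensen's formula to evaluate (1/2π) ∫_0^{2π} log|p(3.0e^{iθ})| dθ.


Zeros: -5, 1; r = 3.0.
Inside |z| < r: 1. Outside (|z| ≥ r): -5.
p(0) = -5, so log|p(0)| = log(5) = 1.6094.
Apply Jensen: I(r) = log|p(0)| + Σ_k log(r/|z_k|), summed over zeros inside |z| < r.
  log(r/|z_k|) for z_k = 1: log(3.0/1) = 1.0986
  Outside zeros (-5) contribute nothing to the Jensen sum.
Sum over inside zeros: 1.0986.
I(r) = log|p(0)| + (inside sum) = 1.6094 + 1.0986 = 2.7081.
Note: since some zeros are outside |z| ≤ r, the simplified n·log(r) form does NOT apply — only the inside zeros contribute.

I(r) ≈ 2.7081.


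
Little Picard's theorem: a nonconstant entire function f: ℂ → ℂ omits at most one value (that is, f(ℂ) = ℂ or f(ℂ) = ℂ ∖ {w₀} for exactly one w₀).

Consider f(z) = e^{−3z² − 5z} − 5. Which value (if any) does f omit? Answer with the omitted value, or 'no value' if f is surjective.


Little Picard bounds the complement of f(ℂ) to at most one point.
The exponent g(z) = −3z² − 5z is a nonconstant polynomial, hence surjective onto ℂ. So e^{g(z)} takes every value in {e^w : w ∈ ℂ} = ℂ ∖ {0}. Adding -5 shifts the range to ℂ ∖ {-5}. f omits exactly -5.

Omitted value: -5.


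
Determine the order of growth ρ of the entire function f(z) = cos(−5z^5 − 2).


Write cos(w) = (e^{iw} ± e^{−iw})/(2 or 2i), so |cos(w)| ≤ e^{|w|}. With w = −5z^5 − 2, |w| ≤ 5r^5 + 2 on |z|=r, giving M(r) ≤ e^{5r^5 + 2} and ρ ≤ 5. For the lower bound, choose z on |z|=r with -5z^5 purely imaginary of modulus 5r^5; then |cos(−5z^5 − 2)| grows like e^{5r^5}/2, so ρ ≥ 5. Hence ρ = 5.
Therefore ρ = 5.

Order ρ = 5.


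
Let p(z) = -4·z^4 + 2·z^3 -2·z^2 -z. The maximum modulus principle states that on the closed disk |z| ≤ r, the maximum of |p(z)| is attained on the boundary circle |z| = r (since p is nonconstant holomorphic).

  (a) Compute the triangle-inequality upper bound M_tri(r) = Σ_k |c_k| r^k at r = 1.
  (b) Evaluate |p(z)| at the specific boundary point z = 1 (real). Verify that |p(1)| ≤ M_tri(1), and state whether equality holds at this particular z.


Coefficients: c_0 = 0, c_1 = -1, c_2 = -2, c_3 = 2, c_4 = -4. Radius r = 1.
Part (a). Triangle bound: M_tri(r) = Σ_k |c_k| r^k
  = |0|·1^0 + |-1|·1^1 + |-2|·1^2 + |2|·1^3 + |-4|·1^4
  = 0 + 1 + 2 + 2 + 4 = 9.
This bounds M(r) := max_{|z|=r} |p(z)| from above; equality holds iff all terms c_k z^k can be made to align in phase at a single z on |z|=r.
Part (b). At z = 1 (real, on the circle |z| = r):
  p(1) = (0)·1^0 + (-1)·1^1 + (-2)·1^2 + (2)·1^3 + (-4)·1^4 = -5.
  |p(1)| = 5.
Check: |p(1)| = 5 ≤ 9 = M_tri(1). ✓ Equality does not hold at z = 1 (the coefficients have mixed signs, so the terms do not all align in phase there).

M_tri(1) = 9; |p(1)| = 5; equality at z=1: no.


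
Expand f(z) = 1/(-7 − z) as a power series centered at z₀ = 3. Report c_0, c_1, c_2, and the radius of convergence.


Let w = z − z₀, so z = z₀ + w.
Then -7 − z = -7 − (z₀ + w) = (-7 − z₀) − w = -10 − w.
f(z) = 1/(-10 − w) = (1/(-10)) · 1/(1 − w/(-10)) = Σ_{n≥0} w^n / (-10)^(n+1).
So c_n = 1/(-10)^(n+1):
  c_0 = 1/(-10)^1 = -1/10.
  c_1 = 1/(-10)^2 = 1/100.
  c_2 = 1/(-10)^3 = -1/1000.
The series is valid for |w/d| < 1, i.e. |z − z₀| < |d|.
Radius of convergence: R = |-7 − z₀| = |-10| = 10 (distance from z₀ to the singularity z = -7).

c_0 = -1/10, c_1 = 1/100, c_2 = -1/1000; R = 10.


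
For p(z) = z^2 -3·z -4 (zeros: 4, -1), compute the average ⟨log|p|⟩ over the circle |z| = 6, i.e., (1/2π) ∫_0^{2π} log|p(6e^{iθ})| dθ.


Zeros: -1, 4; r = 6.
Inside |z| < r: -1, 4. Outside (|z| ≥ r): ∅.
p(0) = -4, so log|p(0)| = log(4) = 1.3863.
Apply Jensen: I(r) = log|p(0)| + Σ_k log(r/|z_k|), summed over zeros inside |z| < r.
  log(r/|z_k|) for z_k = 4: log(6/4) = 0.4055
  log(r/|z_k|) for z_k = -1: log(6/1) = 1.7918
Sum over inside zeros: 2.1972.
I(r) = log|p(0)| + (inside sum) = 1.3863 + 2.1972 = 3.5835.
Closed form (all zeros inside, monic): I(r) = n·log(r) = 2·log(6) = 3.5835. ✓

I(r) ≈ 3.5835.


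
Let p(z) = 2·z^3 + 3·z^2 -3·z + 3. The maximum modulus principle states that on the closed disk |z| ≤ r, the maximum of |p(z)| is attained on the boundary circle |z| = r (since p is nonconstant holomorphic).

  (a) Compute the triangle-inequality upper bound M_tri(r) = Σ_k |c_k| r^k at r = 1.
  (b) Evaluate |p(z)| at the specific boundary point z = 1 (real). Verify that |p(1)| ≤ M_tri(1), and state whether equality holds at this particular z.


Coefficients: c_0 = 3, c_1 = -3, c_2 = 3, c_3 = 2. Radius r = 1.
Part (a). Triangle bound: M_tri(r) = Σ_k |c_k| r^k
  = |3|·1^0 + |-3|·1^1 + |3|·1^2 + |2|·1^3
  = 3 + 3 + 3 + 2 = 11.
This bounds M(r) := max_{|z|=r} |p(z)| from above; equality holds iff all terms c_k z^k can be made to align in phase at a single z on |z|=r.
Part (b). At z = 1 (real, on the circle |z| = r):
  p(1) = (3)·1^0 + (-3)·1^1 + (3)·1^2 + (2)·1^3 = 5.
  |p(1)| = 5.
Check: |p(1)| = 5 ≤ 11 = M_tri(1). ✓ Equality does not hold at z = 1 (the coefficients have mixed signs, so the terms do not all align in phase there).

M_tri(1) = 11; |p(1)| = 5; equality at z=1: no.


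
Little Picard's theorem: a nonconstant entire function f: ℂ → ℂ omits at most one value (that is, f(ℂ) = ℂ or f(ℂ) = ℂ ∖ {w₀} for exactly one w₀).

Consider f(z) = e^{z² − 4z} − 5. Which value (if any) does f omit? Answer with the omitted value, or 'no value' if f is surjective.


Little Picard bounds the complement of f(ℂ) to at most one point.
The exponent g(z) = z² − 4z is a nonconstant polynomial, hence surjective onto ℂ. So e^{g(z)} takes every value in {e^w : w ∈ ℂ} = ℂ ∖ {0}. Adding -5 shifts the range to ℂ ∖ {-5}. f omits exactly -5.

Omitted value: -5.


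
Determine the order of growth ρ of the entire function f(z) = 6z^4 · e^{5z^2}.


M(r) = max_{|z|=r} |6|·|z|^4·|e^{5z^2}| = 6·r^4 · e^{5r^2} (the factors attain their maxima compatibly on |z|=r). Then log M(r) = log 6 + 4·log r + 5r^2, dominated by the last term, so log log M(r) ~ 2·log r. The polynomial factor 6z^4 contributes only a log r term and does not affect the order. ρ = 2.
Therefore ρ = 2.

Order ρ = 2.


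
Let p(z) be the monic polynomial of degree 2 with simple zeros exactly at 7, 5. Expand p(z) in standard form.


The polynomial is p(z) = ∏_{α ∈ S} (z − α), where S = {7, 5}.
Expanding the product yields: p(z) = z^2 -12·z + 35.
The resulting polynomial has degree 2 and real coefficients as required.

p(z) = z^2 -12·z + 35.


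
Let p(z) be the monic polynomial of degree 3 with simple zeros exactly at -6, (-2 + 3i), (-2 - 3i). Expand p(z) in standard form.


The polynomial is p(z) = ∏_{α ∈ S} (z − α), where S = {-6, (-2 + 3i), (-2 - 3i)}.
Expanding the product yields: p(z) = z^3 + 10·z^2 + 37·z + 78.
Note conjugate pairs combine to real quadratics: (z − (-2+3i))(z − (-2−3i)) = z² + 4z + 13.
The resulting polynomial has degree 3 and real coefficients as required.

p(z) = z^3 + 10·z^2 + 37·z + 78.


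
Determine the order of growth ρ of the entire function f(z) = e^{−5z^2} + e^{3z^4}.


Each summand is entire of order 2 and 4 respectively (as in the single-exponential case). The order of a sum is at most the max of the orders, so ρ ≤ 4. For the lower bound: on |z|=r choose arg z so that 3z^4 is real positive; then |e^{3z^4}| = e^{3r^4} while |e^{-5z^2}| ≤ e^{5r^2} = o(e^{3r^4}). So |f| ≥ e^{3r^4}(1 − o(1)) and ρ ≥ 4. Hence ρ = max(2, 4) = 4.
Therefore ρ = 4.

Order ρ = 4.


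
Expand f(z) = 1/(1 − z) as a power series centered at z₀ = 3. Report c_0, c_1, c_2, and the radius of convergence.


Let w = z − z₀, so z = z₀ + w.
Then 1 − z = 1 − (z₀ + w) = (1 − z₀) − w = -2 − w.
f(z) = 1/(-2 − w) = (1/(-2)) · 1/(1 − w/(-2)) = Σ_{n≥0} w^n / (-2)^(n+1).
So c_n = 1/(-2)^(n+1):
  c_0 = 1/(-2)^1 = -1/2.
  c_1 = 1/(-2)^2 = 1/4.
  c_2 = 1/(-2)^3 = -1/8.
The series is valid for |w/d| < 1, i.e. |z − z₀| < |d|.
Radius of convergence: R = |1 − z₀| = |-2| = 2 (distance from z₀ to the singularity z = 1).

c_0 = -1/2, c_1 = 1/4, c_2 = -1/8; R = 2.


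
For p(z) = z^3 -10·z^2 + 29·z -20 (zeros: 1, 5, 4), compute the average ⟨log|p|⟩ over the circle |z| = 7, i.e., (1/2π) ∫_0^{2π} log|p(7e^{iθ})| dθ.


Zeros: 1, 4, 5; r = 7.
Inside |z| < r: 1, 4, 5. Outside (|z| ≥ r): ∅.
p(0) = -20, so log|p(0)| = log(20) = 2.9957.
Apply Jensen: I(r) = log|p(0)| + Σ_k log(r/|z_k|), summed over zeros inside |z| < r.
  log(r/|z_k|) for z_k = 1: log(7/1) = 1.9459
  log(r/|z_k|) for z_k = 5: log(7/5) = 0.3365
  log(r/|z_k|) for z_k = 4: log(7/4) = 0.5596
Sum over inside zeros: 2.8420.
I(r) = log|p(0)| + (inside sum) = 2.9957 + 2.8420 = 5.8377.
Closed form (all zeros inside, monic): I(r) = n·log(r) = 3·log(7) = 5.8377. ✓

I(r) ≈ 5.8377.


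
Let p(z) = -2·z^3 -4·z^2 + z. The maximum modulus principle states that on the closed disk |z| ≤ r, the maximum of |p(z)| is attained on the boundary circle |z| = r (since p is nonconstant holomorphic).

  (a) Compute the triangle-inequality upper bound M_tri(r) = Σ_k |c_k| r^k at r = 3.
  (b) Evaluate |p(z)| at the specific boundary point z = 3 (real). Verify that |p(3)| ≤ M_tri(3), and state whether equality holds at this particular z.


Coefficients: c_0 = 0, c_1 = 1, c_2 = -4, c_3 = -2. Radius r = 3.
Part (a). Triangle bound: M_tri(r) = Σ_k |c_k| r^k
  = |0|·3^0 + |1|·3^1 + |-4|·3^2 + |-2|·3^3
  = 0 + 3 + 36 + 54 = 93.
This bounds M(r) := max_{|z|=r} |p(z)| from above; equality holds iff all terms c_k z^k can be made to align in phase at a single z on |z|=r.
Part (b). At z = 3 (real, on the circle |z| = r):
  p(3) = (0)·3^0 + (1)·3^1 + (-4)·3^2 + (-2)·3^3 = -87.
  |p(3)| = 87.
Check: |p(3)| = 87 ≤ 93 = M_tri(3). ✓ Equality does not hold at z = 3 (the coefficients have mixed signs, so the terms do not all align in phase there).

M_tri(3) = 93; |p(3)| = 87; equality at z=3: no.


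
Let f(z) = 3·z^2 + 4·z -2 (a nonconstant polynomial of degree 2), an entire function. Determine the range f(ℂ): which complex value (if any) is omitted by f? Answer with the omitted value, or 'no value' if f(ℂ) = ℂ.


Little Picard bounds the complement of f(ℂ) to at most one point.
For every w ∈ ℂ, the equation p(z) − w = 0 is a nonconstant polynomial in z and hence has at least one root by the fundamental theorem of algebra. So p is surjective onto ℂ, omitting no value.

Omitted value: no value.


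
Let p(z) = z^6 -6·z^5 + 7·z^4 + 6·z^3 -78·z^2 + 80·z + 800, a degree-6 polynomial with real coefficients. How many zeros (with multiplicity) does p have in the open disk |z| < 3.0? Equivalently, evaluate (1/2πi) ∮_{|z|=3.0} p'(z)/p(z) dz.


The zeros of p are: (-2 + 1i), (-2 - 1i), 4, 4, (1 + 3i), (1 - 3i).
Their magnitudes are: 2.236, 2.236, 4, 4, 3.162, 3.162.
Zeros with |z| < R = 3.0: (-2 + 1i), (-2 - 1i).
Count = 2.
By the argument principle, (1/2πi) ∮_{|z|=R} p'(z)/p(z) dz equals exactly this count.

Number of zeros inside |z| < 3.0: 2.


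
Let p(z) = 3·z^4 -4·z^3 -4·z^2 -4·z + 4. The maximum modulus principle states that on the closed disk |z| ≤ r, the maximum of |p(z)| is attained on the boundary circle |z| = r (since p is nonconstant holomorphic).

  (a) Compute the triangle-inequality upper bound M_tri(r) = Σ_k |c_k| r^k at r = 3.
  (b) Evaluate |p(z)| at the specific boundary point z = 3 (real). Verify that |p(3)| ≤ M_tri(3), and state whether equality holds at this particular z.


Coefficients: c_0 = 4, c_1 = -4, c_2 = -4, c_3 = -4, c_4 = 3. Radius r = 3.
Part (a). Triangle bound: M_tri(r) = Σ_k |c_k| r^k
  = |4|·3^0 + |-4|·3^1 + |-4|·3^2 + |-4|·3^3 + |3|·3^4
  = 4 + 12 + 36 + 108 + 243 = 403.
This bounds M(r) := max_{|z|=r} |p(z)| from above; equality holds iff all terms c_k z^k can be made to align in phase at a single z on |z|=r.
Part (b). At z = 3 (real, on the circle |z| = r):
  p(3) = (4)·3^0 + (-4)·3^1 + (-4)·3^2 + (-4)·3^3 + (3)·3^4 = 91.
  |p(3)| = 91.
Check: |p(3)| = 91 ≤ 403 = M_tri(3). ✓ Equality does not hold at z = 3 (the coefficients have mixed signs, so the terms do not all align in phase there).

M_tri(3) = 403; |p(3)| = 91; equality at z=3: no.


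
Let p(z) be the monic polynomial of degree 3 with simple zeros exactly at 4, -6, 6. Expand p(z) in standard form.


The polynomial is p(z) = ∏_{α ∈ S} (z − α), where S = {4, -6, 6}.
Expanding the product yields: p(z) = z^3 -4·z^2 -36·z + 144.
The resulting polynomial has degree 3 and real coefficients as required.

p(z) = z^3 -4·z^2 -36·z + 144.


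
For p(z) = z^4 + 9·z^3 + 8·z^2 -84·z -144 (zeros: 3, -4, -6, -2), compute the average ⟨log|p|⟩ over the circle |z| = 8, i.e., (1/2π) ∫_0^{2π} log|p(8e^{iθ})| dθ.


Zeros: -6, -4, -2, 3; r = 8.
Inside |z| < r: -6, -4, -2, 3. Outside (|z| ≥ r): ∅.
p(0) = -144, so log|p(0)| = log(144) = 4.9698.
Apply Jensen: I(r) = log|p(0)| + Σ_k log(r/|z_k|), summed over zeros inside |z| < r.
  log(r/|z_k|) for z_k = 3: log(8/3) = 0.9808
  log(r/|z_k|) for z_k = -4: log(8/4) = 0.6931
  log(r/|z_k|) for z_k = -6: log(8/6) = 0.2877
  log(r/|z_k|) for z_k = -2: log(8/2) = 1.3863
Sum over inside zeros: 3.3480.
I(r) = log|p(0)| + (inside sum) = 4.9698 + 3.3480 = 8.3178.
Closed form (all zeros inside, monic): I(r) = n·log(r) = 4·log(8) = 8.3178. ✓

I(r) ≈ 8.3178.


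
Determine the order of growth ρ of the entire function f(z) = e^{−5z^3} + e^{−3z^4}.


Each summand is entire of order 3 and 4 respectively (as in the single-exponential case). The order of a sum is at most the max of the orders, so ρ ≤ 4. For the lower bound: on |z|=r choose arg z so that -3z^4 is real positive; then |e^{-3z^4}| = e^{3r^4} while |e^{-5z^3}| ≤ e^{5r^3} = o(e^{3r^4}). So |f| ≥ e^{3r^4}(1 − o(1)) and ρ ≥ 4. Hence ρ = max(3, 4) = 4.
Therefore ρ = 4.

Order ρ = 4.


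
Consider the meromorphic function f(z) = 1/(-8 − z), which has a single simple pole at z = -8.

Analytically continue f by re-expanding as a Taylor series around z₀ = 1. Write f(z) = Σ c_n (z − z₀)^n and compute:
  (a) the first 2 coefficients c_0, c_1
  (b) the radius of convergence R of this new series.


Let w = z − z₀, so z = z₀ + w.
Then -8 − z = -8 − (z₀ + w) = (-8 − z₀) − w = -9 − w.
f(z) = 1/(-9 − w) = (1/(-9)) · 1/(1 − w/(-9)) = Σ_{n≥0} w^n / (-9)^(n+1).
So c_n = 1/(-9)^(n+1):
  c_0 = 1/(-9)^1 = -1/9.
  c_1 = 1/(-9)^2 = 1/81.
The series is valid for |w/d| < 1, i.e. |z − z₀| < |d|.
Radius of convergence: R = |-8 − z₀| = |-9| = 9 (distance from z₀ to the singularity z = -8).

c_0 = -1/9, c_1 = 1/81; R = 9.


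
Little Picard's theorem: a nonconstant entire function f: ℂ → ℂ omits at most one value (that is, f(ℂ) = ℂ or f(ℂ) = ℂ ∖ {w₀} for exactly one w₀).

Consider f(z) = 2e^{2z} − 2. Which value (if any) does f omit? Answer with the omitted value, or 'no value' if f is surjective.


Little Picard bounds the complement of f(ℂ) to at most one point.
e^{2z} is never zero on ℂ, so 2·e^{2z} takes every value in ℂ ∖ {0}. Adding -2 shifts the range to ℂ ∖ {-2}. Thus f omits exactly the value -2.

Omitted value: -2.


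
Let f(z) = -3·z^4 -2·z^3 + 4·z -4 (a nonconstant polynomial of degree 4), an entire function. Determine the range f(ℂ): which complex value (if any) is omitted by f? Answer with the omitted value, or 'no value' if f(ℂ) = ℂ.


Little Picard bounds the complement of f(ℂ) to at most one point.
For every w ∈ ℂ, the equation p(z) − w = 0 is a nonconstant polynomial in z and hence has at least one root by the fundamental theorem of algebra. So p is surjective onto ℂ, omitting no value.

Omitted value: no value.


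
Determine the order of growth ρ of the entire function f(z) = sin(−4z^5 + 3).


Write sin(w) = (e^{iw} ± e^{−iw})/(2 or 2i), so |sin(w)| ≤ e^{|w|}. With w = −4z^5 + 3, |w| ≤ 4r^5 + 3 on |z|=r, giving M(r) ≤ e^{4r^5 + 3} and ρ ≤ 5. For the lower bound, choose z on |z|=r with -4z^5 purely imaginary of modulus 4r^5; then |sin(−4z^5 + 3)| grows like e^{4r^5}/2, so ρ ≥ 5. Hence ρ = 5.
Therefore ρ = 5.

Order ρ = 5.


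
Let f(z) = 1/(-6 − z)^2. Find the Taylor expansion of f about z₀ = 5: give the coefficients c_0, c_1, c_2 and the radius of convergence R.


Let w = z − z₀, so z = z₀ + w.
Then -6 − z = -6 − (z₀ + w) = (-6 − z₀) − w = -11 − w.
f(z) = 1/(-11 − w)^2 = (1/(-11)^2) · (1 − w/(-11))^{−2}.
By the binomial series (1−u)^{−2} = Σ_{n≥0} C(n+1, 1) u^n for |u|<1, with u = w/(-11):
  c_n = C(n+1, 1) / (-11)^(n+2).
  c_0 = 1/(-11)^2 = 1/121.
  c_1 = 2/(-11)^3 = -2/1331.
  c_2 = 3/(-11)^4 = 3/14641.
The series is valid for |w/d| < 1, i.e. |z − z₀| < |d|.
Radius of convergence: R = |-6 − z₀| = |-11| = 11 (distance from z₀ to the singularity z = -6).

c_0 = 1/121, c_1 = -2/1331, c_2 = 3/14641; R = 11.


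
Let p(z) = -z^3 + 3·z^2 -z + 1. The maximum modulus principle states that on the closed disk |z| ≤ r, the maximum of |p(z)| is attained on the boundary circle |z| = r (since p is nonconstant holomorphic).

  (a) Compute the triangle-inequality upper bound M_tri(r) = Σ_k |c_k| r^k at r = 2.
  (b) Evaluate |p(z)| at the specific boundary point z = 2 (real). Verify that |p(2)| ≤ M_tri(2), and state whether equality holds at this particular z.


Coefficients: c_0 = 1, c_1 = -1, c_2 = 3, c_3 = -1. Radius r = 2.
Part (a). Triangle bound: M_tri(r) = Σ_k |c_k| r^k
  = |1|·2^0 + |-1|·2^1 + |3|·2^2 + |-1|·2^3
  = 1 + 2 + 12 + 8 = 23.
This bounds M(r) := max_{|z|=r} |p(z)| from above; equality holds iff all terms c_k z^k can be made to align in phase at a single z on |z|=r.
Part (b). At z = 2 (real, on the circle |z| = r):
  p(2) = (1)·2^0 + (-1)·2^1 + (3)·2^2 + (-1)·2^3 = 3.
  |p(2)| = 3.
Check: |p(2)| = 3 ≤ 23 = M_tri(2). ✓ Equality does not hold at z = 2 (the coefficients have mixed signs, so the terms do not all align in phase there).

M_tri(2) = 23; |p(2)| = 3; equality at z=2: no.


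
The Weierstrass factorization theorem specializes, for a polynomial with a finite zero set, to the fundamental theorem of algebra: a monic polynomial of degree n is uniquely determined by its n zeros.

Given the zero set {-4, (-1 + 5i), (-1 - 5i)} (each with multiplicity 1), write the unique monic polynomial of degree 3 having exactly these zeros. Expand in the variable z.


The polynomial is p(z) = ∏_{α ∈ S} (z − α), where S = {-4, (-1 + 5i), (-1 - 5i)}.
Expanding the product yields: p(z) = z^3 + 6·z^2 + 34·z + 104.
Note conjugate pairs combine to real quadratics: (z − (-1+5i))(z − (-1−5i)) = z² + 2z + 26.
The resulting polynomial has degree 3 and real coefficients as required.

p(z) = z^3 + 6·z^2 + 34·z + 104.


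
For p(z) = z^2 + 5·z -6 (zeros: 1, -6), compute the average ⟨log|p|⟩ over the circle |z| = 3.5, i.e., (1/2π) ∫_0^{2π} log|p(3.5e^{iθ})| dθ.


Zeros: -6, 1; r = 3.5.
Inside |z| < r: 1. Outside (|z| ≥ r): -6.
p(0) = -6, so log|p(0)| = log(6) = 1.7918.
Apply Jensen: I(r) = log|p(0)| + Σ_k log(r/|z_k|), summed over zeros inside |z| < r.
  log(r/|z_k|) for z_k = 1: log(3.5/1) = 1.2528
  Outside zeros (-6) contribute nothing to the Jensen sum.
Sum over inside zeros: 1.2528.
I(r) = log|p(0)| + (inside sum) = 1.7918 + 1.2528 = 3.0445.
Note: since some zeros are outside |z| ≤ r, the simplified n·log(r) form does NOT apply — only the inside zeros contribute.

I(r) ≈ 3.0445.


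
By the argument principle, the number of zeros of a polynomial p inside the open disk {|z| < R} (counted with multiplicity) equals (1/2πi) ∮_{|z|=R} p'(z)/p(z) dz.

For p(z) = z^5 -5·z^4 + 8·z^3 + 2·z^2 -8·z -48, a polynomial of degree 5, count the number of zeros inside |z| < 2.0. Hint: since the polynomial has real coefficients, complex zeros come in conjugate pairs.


The zeros of p are: 3, (2 + 2i), (2 - 2i), (-1 + 1i), (-1 - 1i).
Their magnitudes are: 3, 2.828, 2.828, 1.414, 1.414.
Zeros with |z| < R = 2.0: (-1 + 1i), (-1 - 1i).
Count = 2.
By the argument principle, (1/2πi) ∮_{|z|=R} p'(z)/p(z) dz equals exactly this count.

Number of zeros inside |z| < 2.0: 2.


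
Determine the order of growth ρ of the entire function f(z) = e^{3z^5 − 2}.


|e^{3z^5 − 2}| = e^{Re(3·z^5) + -2} ≤ e^{3|z|^5 + -2} = e^{3r^5 + -2} on |z| = r, so ρ ≤ 5. Choosing z on |z|=r so that 3·z^5 is real positive (always possible by picking arg z appropriately) gives |f(z)| = e^{3r^5 + -2}, matching the bound. The additive constant -2 does not affect log log M(r) ~ 5·log r. Hence ρ = 5.
Therefore ρ = 5.

Order ρ = 5.


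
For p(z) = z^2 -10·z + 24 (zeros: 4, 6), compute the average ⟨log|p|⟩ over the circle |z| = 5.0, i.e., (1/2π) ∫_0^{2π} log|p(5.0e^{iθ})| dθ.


Zeros: 4, 6; r = 5.0.
Inside |z| < r: 4. Outside (|z| ≥ r): 6.
p(0) = 24, so log|p(0)| = log(24) = 3.1781.
Apply Jensen: I(r) = log|p(0)| + Σ_k log(r/|z_k|), summed over zeros inside |z| < r.
  log(r/|z_k|) for z_k = 4: log(5.0/4) = 0.2231
  Outside zeros (6) contribute nothing to the Jensen sum.
Sum over inside zeros: 0.2231.
I(r) = log|p(0)| + (inside sum) = 3.1781 + 0.2231 = 3.4012.
Note: since some zeros are outside |z| ≤ r, the simplified n·log(r) form does NOT apply — only the inside zeros contribute.

I(r) ≈ 3.4012.


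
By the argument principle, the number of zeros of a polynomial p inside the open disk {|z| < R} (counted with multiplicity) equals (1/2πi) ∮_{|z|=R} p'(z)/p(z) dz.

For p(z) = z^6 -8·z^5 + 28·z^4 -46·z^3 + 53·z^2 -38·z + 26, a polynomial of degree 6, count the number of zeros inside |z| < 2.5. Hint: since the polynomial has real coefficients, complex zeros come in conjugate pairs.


The zeros of p are: (0 + 1i), (0 - 1i), (3 + 2i), (3 - 2i), (1 + 1i), (1 - 1i).
Their magnitudes are: 1, 1, 3.606, 3.606, 1.414, 1.414.
Zeros with |z| < R = 2.5: (0 + 1i), (0 - 1i), (1 + 1i), (1 - 1i).
Count = 4.
By the argument principle, (1/2πi) ∮_{|z|=R} p'(z)/p(z) dz equals exactly this count.

Number of zeros inside |z| < 2.5: 4.


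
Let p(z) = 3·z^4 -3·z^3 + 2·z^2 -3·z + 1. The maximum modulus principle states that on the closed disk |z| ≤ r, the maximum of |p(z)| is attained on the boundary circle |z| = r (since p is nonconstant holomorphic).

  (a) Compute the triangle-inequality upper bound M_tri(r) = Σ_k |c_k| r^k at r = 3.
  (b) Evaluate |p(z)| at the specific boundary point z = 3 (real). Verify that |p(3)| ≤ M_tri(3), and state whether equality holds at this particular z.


Coefficients: c_0 = 1, c_1 = -3, c_2 = 2, c_3 = -3, c_4 = 3. Radius r = 3.
Part (a). Triangle bound: M_tri(r) = Σ_k |c_k| r^k
  = |1|·3^0 + |-3|·3^1 + |2|·3^2 + |-3|·3^3 + |3|·3^4
  = 1 + 9 + 18 + 81 + 243 = 352.
This bounds M(r) := max_{|z|=r} |p(z)| from above; equality holds iff all terms c_k z^k can be made to align in phase at a single z on |z|=r.
Part (b). At z = 3 (real, on the circle |z| = r):
  p(3) = (1)·3^0 + (-3)·3^1 + (2)·3^2 + (-3)·3^3 + (3)·3^4 = 172.
  |p(3)| = 172.
Check: |p(3)| = 172 ≤ 352 = M_tri(3). ✓ Equality does not hold at z = 3 (the coefficients have mixed signs, so the terms do not all align in phase there).

M_tri(3) = 352; |p(3)| = 172; equality at z=3: no.


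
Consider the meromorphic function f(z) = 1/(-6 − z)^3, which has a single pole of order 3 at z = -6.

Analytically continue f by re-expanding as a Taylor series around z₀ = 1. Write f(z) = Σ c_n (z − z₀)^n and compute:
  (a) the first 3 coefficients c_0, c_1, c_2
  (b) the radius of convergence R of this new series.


Let w = z − z₀, so z = z₀ + w.
Then -6 − z = -6 − (z₀ + w) = (-6 − z₀) − w = -7 − w.
f(z) = 1/(-7 − w)^3 = (1/(-7)^3) · (1 − w/(-7))^{−3}.
By the binomial series (1−u)^{−3} = Σ_{n≥0} C(n+2, 2) u^n for |u|<1, with u = w/(-7):
  c_n = C(n+2, 2) / (-7)^(n+3).
  c_0 = 1/(-7)^3 = -1/343.
  c_1 = 3/(-7)^4 = 3/2401.
  c_2 = 6/(-7)^5 = -6/16807.
The series is valid for |w/d| < 1, i.e. |z − z₀| < |d|.
Radius of convergence: R = |-6 − z₀| = |-7| = 7 (distance from z₀ to the singularity z = -6).

c_0 = -1/343, c_1 = 3/2401, c_2 = -6/16807; R = 7.


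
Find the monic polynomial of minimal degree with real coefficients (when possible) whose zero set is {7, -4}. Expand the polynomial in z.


The polynomial is p(z) = ∏_{α ∈ S} (z − α), where S = {7, -4}.
Expanding the product yields: p(z) = z^2 -3·z -28.
The resulting polynomial has degree 2 and real coefficients as required.

p(z) = z^2 -3·z -28.


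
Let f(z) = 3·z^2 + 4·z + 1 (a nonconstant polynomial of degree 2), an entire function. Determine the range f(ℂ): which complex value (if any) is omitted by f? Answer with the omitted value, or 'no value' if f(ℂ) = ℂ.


Little Picard bounds the complement of f(ℂ) to at most one point.
For every w ∈ ℂ, the equation p(z) − w = 0 is a nonconstant polynomial in z and hence has at least one root by the fundamental theorem of algebra. So p is surjective onto ℂ, omitting no value.

Omitted value: no value.


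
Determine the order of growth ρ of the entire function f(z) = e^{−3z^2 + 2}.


|e^{−3z^2 + 2}| = e^{Re(-3·z^2) + 2} ≤ e^{3|z|^2 + 2} = e^{3r^2 + 2} on |z| = r, so ρ ≤ 2. Choosing z on |z|=r so that -3·z^2 is real positive (always possible by picking arg z appropriately) gives |f(z)| = e^{3r^2 + 2}, matching the bound. The additive constant 2 does not affect log log M(r) ~ 2·log r. Hence ρ = 2.
Therefore ρ = 2.

Order ρ = 2.


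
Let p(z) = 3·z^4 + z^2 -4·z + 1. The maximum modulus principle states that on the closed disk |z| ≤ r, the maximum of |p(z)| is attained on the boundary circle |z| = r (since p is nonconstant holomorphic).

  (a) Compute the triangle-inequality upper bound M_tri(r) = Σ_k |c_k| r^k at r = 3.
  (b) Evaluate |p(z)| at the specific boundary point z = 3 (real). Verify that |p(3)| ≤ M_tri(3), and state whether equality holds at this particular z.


Coefficients: c_0 = 1, c_1 = -4, c_2 = 1, c_3 = 0, c_4 = 3. Radius r = 3.
Part (a). Triangle bound: M_tri(r) = Σ_k |c_k| r^k
  = |1|·3^0 + |-4|·3^1 + |1|·3^2 + |0|·3^3 + |3|·3^4
  = 1 + 12 + 9 + 0 + 243 = 265.
This bounds M(r) := max_{|z|=r} |p(z)| from above; equality holds iff all terms c_k z^k can be made to align in phase at a single z on |z|=r.
Part (b). At z = 3 (real, on the circle |z| = r):
  p(3) = (1)·3^0 + (-4)·3^1 + (1)·3^2 + (0)·3^3 + (3)·3^4 = 241.
  |p(3)| = 241.
Check: |p(3)| = 241 ≤ 265 = M_tri(3). ✓ Equality does not hold at z = 3 (the coefficients have mixed signs, so the terms do not all align in phase there).

M_tri(3) = 265; |p(3)| = 241; equality at z=3: no.


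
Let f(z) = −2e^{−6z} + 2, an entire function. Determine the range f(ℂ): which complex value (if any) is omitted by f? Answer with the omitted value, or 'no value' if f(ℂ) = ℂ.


Little Picard bounds the complement of f(ℂ) to at most one point.
e^{−6z} is never zero on ℂ, so -2·e^{−6z} takes every value in ℂ ∖ {0}. Adding 2 shifts the range to ℂ ∖ {2}. Thus f omits exactly the value 2.

Omitted value: 2.


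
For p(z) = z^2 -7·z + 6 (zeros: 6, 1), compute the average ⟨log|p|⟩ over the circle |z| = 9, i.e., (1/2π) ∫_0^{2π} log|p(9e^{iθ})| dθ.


Zeros: 1, 6; r = 9.
Inside |z| < r: 1, 6. Outside (|z| ≥ r): ∅.
p(0) = 6, so log|p(0)| = log(6) = 1.7918.
Apply Jensen: I(r) = log|p(0)| + Σ_k log(r/|z_k|), summed over zeros inside |z| < r.
  log(r/|z_k|) for z_k = 6: log(9/6) = 0.4055
  log(r/|z_k|) for z_k = 1: log(9/1) = 2.1972
Sum over inside zeros: 2.6027.
I(r) = log|p(0)| + (inside sum) = 1.7918 + 2.6027 = 4.3944.
Closed form (all zeros inside, monic): I(r) = n·log(r) = 2·log(9) = 4.3944. ✓

I(r) ≈ 4.3944.


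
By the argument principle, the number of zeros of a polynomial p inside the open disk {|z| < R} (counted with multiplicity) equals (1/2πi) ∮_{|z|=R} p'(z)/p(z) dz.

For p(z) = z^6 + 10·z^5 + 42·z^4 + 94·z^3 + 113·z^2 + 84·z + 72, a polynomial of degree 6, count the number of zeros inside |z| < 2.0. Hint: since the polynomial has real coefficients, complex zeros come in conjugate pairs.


The zeros of p are: (-2 + 2i), (-2 - 2i), -3, (0 + 1i), (0 - 1i), -3.
Their magnitudes are: 2.828, 2.828, 3, 1, 1, 3.
Zeros with |z| < R = 2.0: (0 + 1i), (0 - 1i).
Count = 2.
By the argument principle, (1/2πi) ∮_{|z|=R} p'(z)/p(z) dz equals exactly this count.

Number of zeros inside |z| < 2.0: 2.


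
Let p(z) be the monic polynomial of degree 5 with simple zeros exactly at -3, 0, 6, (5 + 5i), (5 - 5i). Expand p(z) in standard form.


The polynomial is p(z) = ∏_{α ∈ S} (z − α), where S = {-3, 0, 6, (5 + 5i), (5 - 5i)}.
Expanding the product yields: p(z) = z^5 -13·z^4 + 62·z^3 + 30·z^2 -900·z.
Note conjugate pairs combine to real quadratics: (z − (5+5i))(z − (5−5i)) = z² − 10z + 50.
The resulting polynomial has degree 5 and real coefficients as required.

p(z) = z^5 -13·z^4 + 62·z^3 + 30·z^2 -900·z.


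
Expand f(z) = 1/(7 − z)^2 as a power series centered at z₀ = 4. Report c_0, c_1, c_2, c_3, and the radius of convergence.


Let w = z − z₀, so z = z₀ + w.
Then 7 − z = 7 − (z₀ + w) = (7 − z₀) − w = 3 − w.
f(z) = 1/(3 − w)^2 = (1/(3)^2) · (1 − w/(3))^{−2}.
By the binomial series (1−u)^{−2} = Σ_{n≥0} C(n+1, 1) u^n for |u|<1, with u = w/(3):
  c_n = C(n+1, 1) / (3)^(n+2).
  c_0 = 1/(3)^2 = 1/9.
  c_1 = 2/(3)^3 = 2/27.
  c_2 = 3/(3)^4 = 1/27.
  c_3 = 4/(3)^5 = 4/243.
The series is valid for |w/d| < 1, i.e. |z − z₀| < |d|.
Radius of convergence: R = |7 − z₀| = |3| = 3 (distance from z₀ to the singularity z = 7).

c_0 = 1/9, c_1 = 2/27, c_2 = 1/27, c_3 = 4/243; R = 3.


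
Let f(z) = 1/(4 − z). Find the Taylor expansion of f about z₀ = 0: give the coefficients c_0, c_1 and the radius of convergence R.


Let w = z − z₀, so z = z₀ + w.
Then 4 − z = 4 − (z₀ + w) = (4 − z₀) − w = 4 − w.
f(z) = 1/(4 − w) = (1/(4)) · 1/(1 − w/(4)) = Σ_{n≥0} w^n / (4)^(n+1).
So c_n = 1/(4)^(n+1):
  c_0 = 1/(4)^1 = 1/4.
  c_1 = 1/(4)^2 = 1/16.
The series is valid for |w/d| < 1, i.e. |z − z₀| < |d|.
Radius of convergence: R = |4 − z₀| = |4| = 4 (distance from z₀ to the singularity z = 4).

c_0 = 1/4, c_1 = 1/16; R = 4.


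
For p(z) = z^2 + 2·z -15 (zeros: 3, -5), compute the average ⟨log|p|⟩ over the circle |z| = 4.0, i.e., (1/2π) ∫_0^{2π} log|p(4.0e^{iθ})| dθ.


Zeros: -5, 3; r = 4.0.
Inside |z| < r: 3. Outside (|z| ≥ r): -5.
p(0) = -15, so log|p(0)| = log(15) = 2.7081.
Apply Jensen: I(r) = log|p(0)| + Σ_k log(r/|z_k|), summed over zeros inside |z| < r.
  log(r/|z_k|) for z_k = 3: log(4.0/3) = 0.2877
  Outside zeros (-5) contribute nothing to the Jensen sum.
Sum over inside zeros: 0.2877.
I(r) = log|p(0)| + (inside sum) = 2.7081 + 0.2877 = 2.9957.
Note: since some zeros are outside |z| ≤ r, the simplified n·log(r) form does NOT apply — only the inside zeros contribute.

I(r) ≈ 2.9957.


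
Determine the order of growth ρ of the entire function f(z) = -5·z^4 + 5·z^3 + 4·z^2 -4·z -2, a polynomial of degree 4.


|f(z)| ≤ Σ|c_k|·r^k = O(r^4) as r → ∞. Polynomial growth is O(e^{r^ε}) for every ε > 0 (since r^4/e^{r^ε} → 0), so ρ ≤ ε for all ε > 0, i.e. ρ = 0. Every nonconstant polynomial has order 0.
Therefore ρ = 0.

Order ρ = 0.


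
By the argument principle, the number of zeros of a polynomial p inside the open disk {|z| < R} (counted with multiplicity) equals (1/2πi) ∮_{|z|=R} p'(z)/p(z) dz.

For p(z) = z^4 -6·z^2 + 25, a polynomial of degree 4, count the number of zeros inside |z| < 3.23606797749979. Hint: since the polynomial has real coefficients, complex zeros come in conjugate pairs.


The zeros of p are: (2 + 1i), (2 - 1i), (-2 + 1i), (-2 - 1i).
Their magnitudes are: 2.236, 2.236, 2.236, 2.236.
Zeros with |z| < R = 3.23606797749979: (2 + 1i), (2 - 1i), (-2 + 1i), (-2 - 1i).
Count = 4.
By the argument principle, (1/2πi) ∮_{|z|=R} p'(z)/p(z) dz equals exactly this count.

Number of zeros inside |z| < 3.23606797749979: 4.


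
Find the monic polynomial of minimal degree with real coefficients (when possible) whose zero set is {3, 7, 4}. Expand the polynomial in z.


The polynomial is p(z) = ∏_{α ∈ S} (z − α), where S = {3, 7, 4}.
Expanding the product yields: p(z) = z^3 -14·z^2 + 61·z -84.
The resulting polynomial has degree 3 and real coefficients as required.

p(z) = z^3 -14·z^2 + 61·z -84.


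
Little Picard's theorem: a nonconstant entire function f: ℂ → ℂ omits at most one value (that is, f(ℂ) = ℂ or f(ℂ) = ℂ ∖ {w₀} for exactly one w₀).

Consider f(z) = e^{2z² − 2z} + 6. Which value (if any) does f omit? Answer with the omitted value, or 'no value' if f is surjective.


Little Picard bounds the complement of f(ℂ) to at most one point.
The exponent g(z) = 2z² − 2z is a nonconstant polynomial, hence surjective onto ℂ. So e^{g(z)} takes every value in {e^w : w ∈ ℂ} = ℂ ∖ {0}. Adding 6 shifts the range to ℂ ∖ {6}. f omits exactly 6.

Omitted value: 6.


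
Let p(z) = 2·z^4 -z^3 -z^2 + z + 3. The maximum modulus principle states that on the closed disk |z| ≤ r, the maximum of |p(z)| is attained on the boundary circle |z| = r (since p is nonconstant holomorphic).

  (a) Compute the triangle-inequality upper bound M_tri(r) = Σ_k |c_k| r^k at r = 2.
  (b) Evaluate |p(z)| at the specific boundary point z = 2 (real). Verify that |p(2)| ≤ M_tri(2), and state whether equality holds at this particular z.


Coefficients: c_0 = 3, c_1 = 1, c_2 = -1, c_3 = -1, c_4 = 2. Radius r = 2.
Part (a). Triangle bound: M_tri(r) = Σ_k |c_k| r^k
  = |3|·2^0 + |1|·2^1 + |-1|·2^2 + |-1|·2^3 + |2|·2^4
  = 3 + 2 + 4 + 8 + 32 = 49.
This bounds M(r) := max_{|z|=r} |p(z)| from above; equality holds iff all terms c_k z^k can be made to align in phase at a single z on |z|=r.
Part (b). At z = 2 (real, on the circle |z| = r):
  p(2) = (3)·2^0 + (1)·2^1 + (-1)·2^2 + (-1)·2^3 + (2)·2^4 = 25.
  |p(2)| = 25.
Check: |p(2)| = 25 ≤ 49 = M_tri(2). ✓ Equality does not hold at z = 2 (the coefficients have mixed signs, so the terms do not all align in phase there).

M_tri(2) = 49; |p(2)| = 25; equality at z=2: no.
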